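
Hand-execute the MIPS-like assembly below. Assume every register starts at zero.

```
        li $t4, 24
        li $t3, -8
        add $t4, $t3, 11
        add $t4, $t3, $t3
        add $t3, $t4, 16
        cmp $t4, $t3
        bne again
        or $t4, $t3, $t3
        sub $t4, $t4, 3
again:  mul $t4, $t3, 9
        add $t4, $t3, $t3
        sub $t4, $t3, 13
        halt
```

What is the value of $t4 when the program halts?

$t4=24
$t3=-8
$t4=(-8)+11=3
$t4=(-8)+(-8)=-16
$t3=(-16)+16=0
cmp $t4, $t3  (cmp -16,0)
bne again: taken
$t4=0*9=0
$t4=0+0=0
$t4=0-13=-13
halt.

-13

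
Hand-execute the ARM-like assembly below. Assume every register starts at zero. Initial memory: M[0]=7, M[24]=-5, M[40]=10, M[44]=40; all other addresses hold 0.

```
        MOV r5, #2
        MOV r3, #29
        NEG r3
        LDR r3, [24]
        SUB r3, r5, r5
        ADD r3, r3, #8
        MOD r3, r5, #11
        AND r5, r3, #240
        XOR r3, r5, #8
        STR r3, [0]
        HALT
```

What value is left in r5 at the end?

0

MOV r5, #2 → r5=2
MOV r3, #29 → r3=29
NEG r3 → r3=-(29)=-29
LDR r3, [24] → r3=M[24]=-5
SUB r3, r5, r5 → r3=2-2=0
ADD r3, r3, #8 → r3=0+8=8
MOD r3, r5, #11 → r3=2%11=2
AND r5, r3, #240 → r5=2&240=0
XOR r3, r5, #8 → r3=0^8=8
STR r3, [0] → M[0]=8
halt.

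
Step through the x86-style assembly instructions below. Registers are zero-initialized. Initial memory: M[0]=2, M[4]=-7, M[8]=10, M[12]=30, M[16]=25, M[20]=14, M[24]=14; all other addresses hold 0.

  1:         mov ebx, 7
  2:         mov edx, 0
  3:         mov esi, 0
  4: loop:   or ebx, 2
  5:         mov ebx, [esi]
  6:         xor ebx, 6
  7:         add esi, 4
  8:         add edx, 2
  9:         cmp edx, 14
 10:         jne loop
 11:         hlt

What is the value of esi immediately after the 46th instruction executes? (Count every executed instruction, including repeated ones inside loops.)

after mov ebx, 7: ebx=7
after mov edx, 0: edx=0
after mov esi, 0: esi=0
after or ebx, 2: ebx=7|2=7
after mov ebx, [esi]: ebx=M[0]=2
after xor ebx, 6: ebx=2^6=4
after add esi, 4: esi=0+4=4
after add edx, 2: edx=0+2=2
cmp edx, 14  (cmp 2,14)
jne loop: taken
after or ebx, 2: ebx=4|2=6
after mov ebx, [esi]: ebx=M[4]=-7
after xor ebx, 6: ebx=(-7)^6=-1
after add esi, 4: esi=4+4=8
after add edx, 2: edx=2+2=4
cmp edx, 14  (cmp 4,14)
jne loop: taken
after or ebx, 2: ebx=(-1)|2=-1
after mov ebx, [esi]: ebx=M[8]=10
after xor ebx, 6: ebx=10^6=12
after add esi, 4: esi=8+4=12
after add edx, 2: edx=4+2=6
cmp edx, 14  (cmp 6,14)
jne loop: taken
after or ebx, 2: ebx=12|2=14
after mov ebx, [esi]: ebx=M[12]=30
after xor ebx, 6: ebx=30^6=24
after add esi, 4: esi=12+4=16
after add edx, 2: edx=6+2=8
cmp edx, 14  (cmp 8,14)
jne loop: taken
after or ebx, 2: ebx=24|2=26
after mov ebx, [esi]: ebx=M[16]=25
after xor ebx, 6: ebx=25^6=31
after add esi, 4: esi=16+4=20
after add edx, 2: edx=8+2=10
cmp edx, 14  (cmp 10,14)
jne loop: taken
after or ebx, 2: ebx=31|2=31
after mov ebx, [esi]: ebx=M[20]=14
after xor ebx, 6: ebx=14^6=8
after add esi, 4: esi=20+4=24
after add edx, 2: edx=10+2=12
cmp edx, 14  (cmp 12,14)
jne loop: taken
after or ebx, 2: ebx=8|2=10
After step 46: esi = 24.

24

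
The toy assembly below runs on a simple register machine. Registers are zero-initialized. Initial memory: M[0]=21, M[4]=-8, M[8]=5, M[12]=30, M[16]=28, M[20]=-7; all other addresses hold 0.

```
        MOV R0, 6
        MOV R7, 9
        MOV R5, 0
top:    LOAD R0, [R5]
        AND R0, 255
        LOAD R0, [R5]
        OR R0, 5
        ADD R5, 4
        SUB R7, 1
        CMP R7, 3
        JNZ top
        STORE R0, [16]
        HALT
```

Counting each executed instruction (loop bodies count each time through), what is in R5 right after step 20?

MOV R0, 6 → R0=6
MOV R7, 9 → R7=9
MOV R5, 0 → R5=0
LOAD R0, [R5] → R0=M[0]=21
AND R0, 255 → R0=21&255=21
LOAD R0, [R5] → R0=M[0]=21
OR R0, 5 → R0=21|5=21
ADD R5, 4 → R5=0+4=4
SUB R7, 1 → R7=9-1=8
CMP R7, 3  (cmp 8,3)
JNZ top: taken
LOAD R0, [R5] → R0=M[4]=-8
AND R0, 255 → R0=(-8)&255=248
LOAD R0, [R5] → R0=M[4]=-8
OR R0, 5 → R0=(-8)|5=-3
ADD R5, 4 → R5=4+4=8
SUB R7, 1 → R7=8-1=7
CMP R7, 3  (cmp 7,3)
JNZ top: taken
LOAD R0, [R5] → R0=M[8]=5
After step 20: R5 = 8.

8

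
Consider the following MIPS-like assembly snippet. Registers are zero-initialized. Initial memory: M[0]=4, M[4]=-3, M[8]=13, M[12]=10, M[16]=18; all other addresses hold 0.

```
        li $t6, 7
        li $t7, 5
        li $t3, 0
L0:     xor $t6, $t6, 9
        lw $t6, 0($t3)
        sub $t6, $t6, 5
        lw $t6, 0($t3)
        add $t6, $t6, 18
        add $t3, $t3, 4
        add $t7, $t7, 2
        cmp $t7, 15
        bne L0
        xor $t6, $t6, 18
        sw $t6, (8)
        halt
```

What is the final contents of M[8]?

li $t6, 7 → $t6=7
li $t7, 5 → $t7=5
li $t3, 0 → $t3=0
xor $t6, $t6, 9 → $t6=7^9=14
lw $t6, 0($t3) → $t6=M[0]=4
sub $t6, $t6, 5 → $t6=4-5=-1
lw $t6, 0($t3) → $t6=M[0]=4
add $t6, $t6, 18 → $t6=4+18=22
add $t3, $t3, 4 → $t3=0+4=4
add $t7, $t7, 2 → $t7=5+2=7
cmp $t7, 15  (cmp 7,15)
bne L0: taken
xor $t6, $t6, 9 → $t6=22^9=31
lw $t6, 0($t3) → $t6=M[4]=-3
sub $t6, $t6, 5 → $t6=(-3)-5=-8
lw $t6, 0($t3) → $t6=M[4]=-3
add $t6, $t6, 18 → $t6=(-3)+18=15
add $t3, $t3, 4 → $t3=4+4=8
add $t7, $t7, 2 → $t7=7+2=9
cmp $t7, 15  (cmp 9,15)
bne L0: taken
xor $t6, $t6, 9 → $t6=15^9=6
lw $t6, 0($t3) → $t6=M[8]=13
sub $t6, $t6, 5 → $t6=13-5=8
lw $t6, 0($t3) → $t6=M[8]=13
add $t6, $t6, 18 → $t6=13+18=31
add $t3, $t3, 4 → $t3=8+4=12
add $t7, $t7, 2 → $t7=9+2=11
cmp $t7, 15  (cmp 11,15)
bne L0: taken
xor $t6, $t6, 9 → $t6=31^9=22
lw $t6, 0($t3) → $t6=M[12]=10
sub $t6, $t6, 5 → $t6=10-5=5
lw $t6, 0($t3) → $t6=M[12]=10
add $t6, $t6, 18 → $t6=10+18=28
add $t3, $t3, 4 → $t3=12+4=16
add $t7, $t7, 2 → $t7=11+2=13
cmp $t7, 15  (cmp 13,15)
bne L0: taken
xor $t6, $t6, 9 → $t6=28^9=21
lw $t6, 0($t3) → $t6=M[16]=18
sub $t6, $t6, 5 → $t6=18-5=13
lw $t6, 0($t3) → $t6=M[16]=18
add $t6, $t6, 18 → $t6=18+18=36
add $t3, $t3, 4 → $t3=16+4=20
add $t7, $t7, 2 → $t7=13+2=15
cmp $t7, 15  (cmp 15,15)
bne L0: not taken
xor $t6, $t6, 18 → $t6=36^18=54
sw $t6, (8) → M[8]=54
halt.

54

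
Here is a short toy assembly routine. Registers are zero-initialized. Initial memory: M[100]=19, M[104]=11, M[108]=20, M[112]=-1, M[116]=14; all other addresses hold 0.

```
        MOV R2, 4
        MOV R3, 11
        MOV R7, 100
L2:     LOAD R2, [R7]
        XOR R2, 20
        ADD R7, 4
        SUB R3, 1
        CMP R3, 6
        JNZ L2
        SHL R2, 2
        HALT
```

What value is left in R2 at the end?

R2=4
R3=11
R7=100
R2=M[100]=19
R2=19^20=7
R7=100+4=104
R3=11-1=10
CMP R3, 6  (cmp 10,6)
JNZ L2: taken
R2=M[104]=11
R2=11^20=31
R7=104+4=108
R3=10-1=9
CMP R3, 6  (cmp 9,6)
JNZ L2: taken
R2=M[108]=20
R2=20^20=0
R7=108+4=112
R3=9-1=8
CMP R3, 6  (cmp 8,6)
JNZ L2: taken
R2=M[112]=-1
R2=(-1)^20=-21
R7=112+4=116
R3=8-1=7
CMP R3, 6  (cmp 7,6)
JNZ L2: taken
R2=M[116]=14
R2=14^20=26
R7=116+4=120
R3=7-1=6
CMP R3, 6  (cmp 6,6)
JNZ L2: not taken
R2=26<<2=104
halt.

104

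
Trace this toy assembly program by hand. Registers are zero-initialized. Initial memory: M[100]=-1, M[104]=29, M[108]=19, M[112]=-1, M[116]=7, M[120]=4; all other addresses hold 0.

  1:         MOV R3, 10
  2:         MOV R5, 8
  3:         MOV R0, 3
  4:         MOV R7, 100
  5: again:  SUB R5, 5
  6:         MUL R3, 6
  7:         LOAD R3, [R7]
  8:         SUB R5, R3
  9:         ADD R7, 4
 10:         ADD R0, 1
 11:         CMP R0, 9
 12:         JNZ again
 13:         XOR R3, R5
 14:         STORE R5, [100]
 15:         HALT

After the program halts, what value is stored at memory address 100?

MOV R3, 10 → R3=10
MOV R5, 8 → R5=8
MOV R0, 3 → R0=3
MOV R7, 100 → R7=100
SUB R5, 5 → R5=8-5=3
MUL R3, 6 → R3=10*6=60
LOAD R3, [R7] → R3=M[100]=-1
SUB R5, R3 → R5=3-(-1)=4
ADD R7, 4 → R7=100+4=104
ADD R0, 1 → R0=3+1=4
CMP R0, 9  (cmp 4,9)
JNZ again: taken
SUB R5, 5 → R5=4-5=-1
MUL R3, 6 → R3=(-1)*6=-6
LOAD R3, [R7] → R3=M[104]=29
SUB R5, R3 → R5=(-1)-29=-30
ADD R7, 4 → R7=104+4=108
ADD R0, 1 → R0=4+1=5
CMP R0, 9  (cmp 5,9)
JNZ again: taken
SUB R5, 5 → R5=(-30)-5=-35
MUL R3, 6 → R3=29*6=174
LOAD R3, [R7] → R3=M[108]=19
SUB R5, R3 → R5=(-35)-19=-54
ADD R7, 4 → R7=108+4=112
ADD R0, 1 → R0=5+1=6
CMP R0, 9  (cmp 6,9)
JNZ again: taken
SUB R5, 5 → R5=(-54)-5=-59
MUL R3, 6 → R3=19*6=114
LOAD R3, [R7] → R3=M[112]=-1
SUB R5, R3 → R5=(-59)-(-1)=-58
ADD R7, 4 → R7=112+4=116
ADD R0, 1 → R0=6+1=7
CMP R0, 9  (cmp 7,9)
JNZ again: taken
SUB R5, 5 → R5=(-58)-5=-63
MUL R3, 6 → R3=(-1)*6=-6
LOAD R3, [R7] → R3=M[116]=7
SUB R5, R3 → R5=(-63)-7=-70
ADD R7, 4 → R7=116+4=120
ADD R0, 1 → R0=7+1=8
CMP R0, 9  (cmp 8,9)
JNZ again: taken
SUB R5, 5 → R5=(-70)-5=-75
MUL R3, 6 → R3=7*6=42
LOAD R3, [R7] → R3=M[120]=4
SUB R5, R3 → R5=(-75)-4=-79
ADD R7, 4 → R7=120+4=124
ADD R0, 1 → R0=8+1=9
CMP R0, 9  (cmp 9,9)
JNZ again: not taken
XOR R3, R5 → R3=4^(-79)=-75
STORE R5, [100] → M[100]=-79
halt.

-79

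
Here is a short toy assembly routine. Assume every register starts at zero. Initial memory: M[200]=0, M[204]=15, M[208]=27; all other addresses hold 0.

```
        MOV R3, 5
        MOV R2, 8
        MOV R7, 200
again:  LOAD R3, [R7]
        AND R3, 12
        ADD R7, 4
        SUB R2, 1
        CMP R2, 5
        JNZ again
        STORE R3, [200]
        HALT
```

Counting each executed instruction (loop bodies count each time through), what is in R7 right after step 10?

after MOV R3, 5: R3=5
after MOV R2, 8: R2=8
after MOV R7, 200: R7=200
after LOAD R3, [R7]: R3=M[200]=0
after AND R3, 12: R3=0&12=0
after ADD R7, 4: R7=200+4=204
after SUB R2, 1: R2=8-1=7
CMP R2, 5  (cmp 7,5)
JNZ again: taken
after LOAD R3, [R7]: R3=M[204]=15
After step 10: R7 = 204.

204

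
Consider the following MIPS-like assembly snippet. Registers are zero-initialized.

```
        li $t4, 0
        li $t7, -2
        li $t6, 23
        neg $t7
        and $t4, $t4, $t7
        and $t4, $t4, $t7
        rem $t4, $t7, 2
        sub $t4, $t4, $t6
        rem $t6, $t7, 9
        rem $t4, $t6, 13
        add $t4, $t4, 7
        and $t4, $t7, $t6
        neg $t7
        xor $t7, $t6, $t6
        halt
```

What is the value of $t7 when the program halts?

$t4=0
$t7=-2
$t6=23
$t7=-(-2)=2
$t4=0&2=0
$t4=0&2=0
$t4=2%2=0
$t4=0-23=-23
$t6=2%9=2
$t4=2%13=2
$t4=2+7=9
$t4=2&2=2
$t7=-(2)=-2
$t7=2^2=0
halt.

0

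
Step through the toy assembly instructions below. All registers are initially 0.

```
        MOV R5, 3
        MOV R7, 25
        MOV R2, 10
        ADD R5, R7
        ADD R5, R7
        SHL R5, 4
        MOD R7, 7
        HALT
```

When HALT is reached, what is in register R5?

R5=3
R7=25
R2=10
R5=3+25=28
R5=28+25=53
R5=53<<4=848
R7=25%7=4
halt.

848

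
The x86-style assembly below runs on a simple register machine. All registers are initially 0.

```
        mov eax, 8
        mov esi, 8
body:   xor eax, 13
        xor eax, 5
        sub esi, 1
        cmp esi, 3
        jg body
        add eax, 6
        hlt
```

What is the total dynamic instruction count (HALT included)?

mov eax, 8 → eax=8
mov esi, 8 → esi=8
xor eax, 13 → eax=8^13=5
xor eax, 5 → eax=5^5=0
sub esi, 1 → esi=8-1=7
cmp esi, 3  (cmp 7,3)
jg body: taken
xor eax, 13 → eax=0^13=13
xor eax, 5 → eax=13^5=8
sub esi, 1 → esi=7-1=6
cmp esi, 3  (cmp 6,3)
jg body: taken
xor eax, 13 → eax=8^13=5
xor eax, 5 → eax=5^5=0
sub esi, 1 → esi=6-1=5
cmp esi, 3  (cmp 5,3)
jg body: taken
xor eax, 13 → eax=0^13=13
xor eax, 5 → eax=13^5=8
sub esi, 1 → esi=5-1=4
cmp esi, 3  (cmp 4,3)
jg body: taken
xor eax, 13 → eax=8^13=5
xor eax, 5 → eax=5^5=0
sub esi, 1 → esi=4-1=3
cmp esi, 3  (cmp 3,3)
jg body: not taken
add eax, 6 → eax=0+6=6
halt.
Total executed instructions: 29.

29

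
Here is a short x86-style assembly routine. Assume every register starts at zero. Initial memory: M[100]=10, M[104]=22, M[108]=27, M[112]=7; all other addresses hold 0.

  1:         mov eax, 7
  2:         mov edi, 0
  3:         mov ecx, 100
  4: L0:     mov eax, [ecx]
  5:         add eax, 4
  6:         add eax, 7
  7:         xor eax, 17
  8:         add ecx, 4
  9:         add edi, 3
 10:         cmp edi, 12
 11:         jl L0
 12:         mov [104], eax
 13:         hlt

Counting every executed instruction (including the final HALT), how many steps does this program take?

after mov eax, 7: eax=7
after mov edi, 0: edi=0
after mov ecx, 100: ecx=100
after mov eax, [ecx]: eax=M[100]=10
after add eax, 4: eax=10+4=14
after add eax, 7: eax=14+7=21
after xor eax, 17: eax=21^17=4
after add ecx, 4: ecx=100+4=104
after add edi, 3: edi=0+3=3
cmp edi, 12  (cmp 3,12)
jl L0: taken
after mov eax, [ecx]: eax=M[104]=22
after add eax, 4: eax=22+4=26
after add eax, 7: eax=26+7=33
after xor eax, 17: eax=33^17=48
after add ecx, 4: ecx=104+4=108
after add edi, 3: edi=3+3=6
cmp edi, 12  (cmp 6,12)
jl L0: taken
after mov eax, [ecx]: eax=M[108]=27
after add eax, 4: eax=27+4=31
after add eax, 7: eax=31+7=38
after xor eax, 17: eax=38^17=55
after add ecx, 4: ecx=108+4=112
after add edi, 3: edi=6+3=9
cmp edi, 12  (cmp 9,12)
jl L0: taken
after mov eax, [ecx]: eax=M[112]=7
after add eax, 4: eax=7+4=11
after add eax, 7: eax=11+7=18
after xor eax, 17: eax=18^17=3
after add ecx, 4: ecx=112+4=116
after add edi, 3: edi=9+3=12
cmp edi, 12  (cmp 12,12)
jl L0: not taken
mov [104], eax → M[104]=3
halt.
Total executed instructions: 37.

37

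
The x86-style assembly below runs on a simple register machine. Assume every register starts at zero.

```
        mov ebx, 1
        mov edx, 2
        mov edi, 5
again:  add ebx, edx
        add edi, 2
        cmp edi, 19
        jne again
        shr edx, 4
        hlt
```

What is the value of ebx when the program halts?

after mov ebx, 1: ebx=1
after mov edx, 2: edx=2
after mov edi, 5: edi=5
after add ebx, edx: ebx=1+2=3
after add edi, 2: edi=5+2=7
cmp edi, 19  (cmp 7,19)
jne again: taken
after add ebx, edx: ebx=3+2=5
after add edi, 2: edi=7+2=9
cmp edi, 19  (cmp 9,19)
jne again: taken
after add ebx, edx: ebx=5+2=7
after add edi, 2: edi=9+2=11
cmp edi, 19  (cmp 11,19)
jne again: taken
after add ebx, edx: ebx=7+2=9
after add edi, 2: edi=11+2=13
cmp edi, 19  (cmp 13,19)
jne again: taken
after add ebx, edx: ebx=9+2=11
after add edi, 2: edi=13+2=15
cmp edi, 19  (cmp 15,19)
jne again: taken
after add ebx, edx: ebx=11+2=13
after add edi, 2: edi=15+2=17
cmp edi, 19  (cmp 17,19)
jne again: taken
after add ebx, edx: ebx=13+2=15
after add edi, 2: edi=17+2=19
cmp edi, 19  (cmp 19,19)
jne again: not taken
after shr edx, 4: edx=2>>4=0
halt.

15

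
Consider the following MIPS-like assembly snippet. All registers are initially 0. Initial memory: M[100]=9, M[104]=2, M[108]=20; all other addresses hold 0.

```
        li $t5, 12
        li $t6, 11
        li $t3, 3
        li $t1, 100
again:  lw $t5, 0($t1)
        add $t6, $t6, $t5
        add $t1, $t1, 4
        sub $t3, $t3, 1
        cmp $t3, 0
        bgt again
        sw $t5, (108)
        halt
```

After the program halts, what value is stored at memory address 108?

li $t5, 12 → $t5=12
li $t6, 11 → $t6=11
li $t3, 3 → $t3=3
li $t1, 100 → $t1=100
lw $t5, 0($t1) → $t5=M[100]=9
add $t6, $t6, $t5 → $t6=11+9=20
add $t1, $t1, 4 → $t1=100+4=104
sub $t3, $t3, 1 → $t3=3-1=2
cmp $t3, 0  (cmp 2,0)
bgt again: taken
lw $t5, 0($t1) → $t5=M[104]=2
add $t6, $t6, $t5 → $t6=20+2=22
add $t1, $t1, 4 → $t1=104+4=108
sub $t3, $t3, 1 → $t3=2-1=1
cmp $t3, 0  (cmp 1,0)
bgt again: taken
lw $t5, 0($t1) → $t5=M[108]=20
add $t6, $t6, $t5 → $t6=22+20=42
add $t1, $t1, 4 → $t1=108+4=112
sub $t3, $t3, 1 → $t3=1-1=0
cmp $t3, 0  (cmp 0,0)
bgt again: not taken
sw $t5, (108) → M[108]=20
halt.

20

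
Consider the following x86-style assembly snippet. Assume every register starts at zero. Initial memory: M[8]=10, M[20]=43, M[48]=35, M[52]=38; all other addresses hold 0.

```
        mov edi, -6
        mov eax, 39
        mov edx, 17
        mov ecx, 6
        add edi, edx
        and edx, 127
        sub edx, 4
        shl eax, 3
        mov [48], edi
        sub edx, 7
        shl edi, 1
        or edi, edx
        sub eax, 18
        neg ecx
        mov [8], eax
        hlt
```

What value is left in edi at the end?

mov edi, -6 → edi=-6
mov eax, 39 → eax=39
mov edx, 17 → edx=17
mov ecx, 6 → ecx=6
add edi, edx → edi=(-6)+17=11
and edx, 127 → edx=17&127=17
sub edx, 4 → edx=17-4=13
shl eax, 3 → eax=39<<3=312
mov [48], edi → M[48]=11
sub edx, 7 → edx=13-7=6
shl edi, 1 → edi=11<<1=22
or edi, edx → edi=22|6=22
sub eax, 18 → eax=312-18=294
neg ecx → ecx=-(6)=-6
mov [8], eax → M[8]=294
halt.

22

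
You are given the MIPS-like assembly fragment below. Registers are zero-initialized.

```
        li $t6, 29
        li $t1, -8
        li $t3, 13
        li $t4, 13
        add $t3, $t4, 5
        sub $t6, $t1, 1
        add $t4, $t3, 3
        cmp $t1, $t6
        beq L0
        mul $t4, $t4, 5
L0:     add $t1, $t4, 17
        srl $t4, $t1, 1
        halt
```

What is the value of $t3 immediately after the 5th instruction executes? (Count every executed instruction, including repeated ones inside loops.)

li $t6, 29 → $t6=29
li $t1, -8 → $t1=-8
li $t3, 13 → $t3=13
li $t4, 13 → $t4=13
add $t3, $t4, 5 → $t3=13+5=18
After step 5: $t3 = 18.

18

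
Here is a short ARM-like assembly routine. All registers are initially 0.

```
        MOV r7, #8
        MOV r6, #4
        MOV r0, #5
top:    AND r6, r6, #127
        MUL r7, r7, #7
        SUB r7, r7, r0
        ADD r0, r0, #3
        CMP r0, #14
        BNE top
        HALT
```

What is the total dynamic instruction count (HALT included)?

r7=8
r6=4
r0=5
r6=4&127=4
r7=8*7=56
r7=56-5=51
r0=5+3=8
CMP r0, #14  (cmp 8,14)
BNE top: taken
r6=4&127=4
r7=51*7=357
r7=357-8=349
r0=8+3=11
CMP r0, #14  (cmp 11,14)
BNE top: taken
r6=4&127=4
r7=349*7=2443
r7=2443-11=2432
r0=11+3=14
CMP r0, #14  (cmp 14,14)
BNE top: not taken
halt.
Total executed instructions: 22.

22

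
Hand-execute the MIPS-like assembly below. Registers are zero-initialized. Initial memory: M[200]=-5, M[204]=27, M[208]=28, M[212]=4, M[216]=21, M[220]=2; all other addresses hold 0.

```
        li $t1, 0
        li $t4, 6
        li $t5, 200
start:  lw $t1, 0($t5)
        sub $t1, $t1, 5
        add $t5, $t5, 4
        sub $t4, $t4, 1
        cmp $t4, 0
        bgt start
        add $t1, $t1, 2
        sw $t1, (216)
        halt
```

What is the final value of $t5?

$t1=0
$t4=6
$t5=200
$t1=M[200]=-5
$t1=(-5)-5=-10
$t5=200+4=204
$t4=6-1=5
cmp $t4, 0  (cmp 5,0)
bgt start: taken
$t1=M[204]=27
$t1=27-5=22
$t5=204+4=208
$t4=5-1=4
cmp $t4, 0  (cmp 4,0)
bgt start: taken
$t1=M[208]=28
$t1=28-5=23
$t5=208+4=212
$t4=4-1=3
cmp $t4, 0  (cmp 3,0)
bgt start: taken
$t1=M[212]=4
$t1=4-5=-1
$t5=212+4=216
$t4=3-1=2
cmp $t4, 0  (cmp 2,0)
bgt start: taken
$t1=M[216]=21
$t1=21-5=16
$t5=216+4=220
$t4=2-1=1
cmp $t4, 0  (cmp 1,0)
bgt start: taken
$t1=M[220]=2
$t1=2-5=-3
$t5=220+4=224
$t4=1-1=0
cmp $t4, 0  (cmp 0,0)
bgt start: not taken
$t1=(-3)+2=-1
sw $t1, (216) → M[216]=-1
halt.

224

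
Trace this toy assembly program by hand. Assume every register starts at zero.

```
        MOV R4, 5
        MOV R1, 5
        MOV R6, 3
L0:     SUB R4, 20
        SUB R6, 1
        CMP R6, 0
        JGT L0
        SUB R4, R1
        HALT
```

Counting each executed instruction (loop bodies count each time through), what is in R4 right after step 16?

-60

MOV R4, 5 → R4=5
MOV R1, 5 → R1=5
MOV R6, 3 → R6=3
SUB R4, 20 → R4=5-20=-15
SUB R6, 1 → R6=3-1=2
CMP R6, 0  (cmp 2,0)
JGT L0: taken
SUB R4, 20 → R4=(-15)-20=-35
SUB R6, 1 → R6=2-1=1
CMP R6, 0  (cmp 1,0)
JGT L0: taken
SUB R4, 20 → R4=(-35)-20=-55
SUB R6, 1 → R6=1-1=0
CMP R6, 0  (cmp 0,0)
JGT L0: not taken
SUB R4, R1 → R4=(-55)-5=-60
After step 16: R4 = -60.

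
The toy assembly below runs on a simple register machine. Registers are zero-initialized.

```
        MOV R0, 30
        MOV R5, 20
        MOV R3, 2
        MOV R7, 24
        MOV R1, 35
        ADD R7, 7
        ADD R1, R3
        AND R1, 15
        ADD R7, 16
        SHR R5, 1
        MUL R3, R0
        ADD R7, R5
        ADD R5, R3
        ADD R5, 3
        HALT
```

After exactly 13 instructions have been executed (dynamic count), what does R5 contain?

70

R0=30
R5=20
R3=2
R7=24
R1=35
R7=24+7=31
R1=35+2=37
R1=37&15=5
R7=31+16=47
R5=20>>1=10
R3=2*30=60
R7=47+10=57
R5=10+60=70
After step 13: R5 = 70.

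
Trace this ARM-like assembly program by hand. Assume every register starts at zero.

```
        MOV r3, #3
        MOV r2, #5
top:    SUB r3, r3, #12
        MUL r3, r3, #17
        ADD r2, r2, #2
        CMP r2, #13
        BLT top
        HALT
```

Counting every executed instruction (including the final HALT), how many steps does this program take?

23

r3=3
r2=5
r3=3-12=-9
r3=(-9)*17=-153
r2=5+2=7
CMP r2, #13  (cmp 7,13)
BLT top: taken
r3=(-153)-12=-165
r3=(-165)*17=-2805
r2=7+2=9
CMP r2, #13  (cmp 9,13)
BLT top: taken
r3=(-2805)-12=-2817
r3=(-2817)*17=-47889
r2=9+2=11
CMP r2, #13  (cmp 11,13)
BLT top: taken
r3=(-47889)-12=-47901
r3=(-47901)*17=-814317
r2=11+2=13
CMP r2, #13  (cmp 13,13)
BLT top: not taken
halt.
Total executed instructions: 23.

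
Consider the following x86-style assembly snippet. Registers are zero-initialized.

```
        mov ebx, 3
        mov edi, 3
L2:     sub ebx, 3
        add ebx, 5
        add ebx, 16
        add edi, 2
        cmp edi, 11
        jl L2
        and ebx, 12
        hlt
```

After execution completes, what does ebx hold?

after mov ebx, 3: ebx=3
after mov edi, 3: edi=3
after sub ebx, 3: ebx=3-3=0
after add ebx, 5: ebx=0+5=5
after add ebx, 16: ebx=5+16=21
after add edi, 2: edi=3+2=5
cmp edi, 11  (cmp 5,11)
jl L2: taken
after sub ebx, 3: ebx=21-3=18
after add ebx, 5: ebx=18+5=23
after add ebx, 16: ebx=23+16=39
after add edi, 2: edi=5+2=7
cmp edi, 11  (cmp 7,11)
jl L2: taken
after sub ebx, 3: ebx=39-3=36
after add ebx, 5: ebx=36+5=41
after add ebx, 16: ebx=41+16=57
after add edi, 2: edi=7+2=9
cmp edi, 11  (cmp 9,11)
jl L2: taken
after sub ebx, 3: ebx=57-3=54
after add ebx, 5: ebx=54+5=59
after add ebx, 16: ebx=59+16=75
after add edi, 2: edi=9+2=11
cmp edi, 11  (cmp 11,11)
jl L2: not taken
after and ebx, 12: ebx=75&12=8
halt.

8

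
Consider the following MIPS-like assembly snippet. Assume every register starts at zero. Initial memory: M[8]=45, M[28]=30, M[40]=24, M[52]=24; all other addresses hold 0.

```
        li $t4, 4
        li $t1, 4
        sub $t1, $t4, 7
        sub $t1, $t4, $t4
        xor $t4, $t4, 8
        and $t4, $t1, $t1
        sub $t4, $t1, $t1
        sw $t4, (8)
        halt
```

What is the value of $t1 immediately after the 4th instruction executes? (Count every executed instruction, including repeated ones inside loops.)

after li $t4, 4: $t4=4
after li $t1, 4: $t1=4
after sub $t1, $t4, 7: $t1=4-7=-3
after sub $t1, $t4, $t4: $t1=4-4=0
After step 4: $t1 = 0.

0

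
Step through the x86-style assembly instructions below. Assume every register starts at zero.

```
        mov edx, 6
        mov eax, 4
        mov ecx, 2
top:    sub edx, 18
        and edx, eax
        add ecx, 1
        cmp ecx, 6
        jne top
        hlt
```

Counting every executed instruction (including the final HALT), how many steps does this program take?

edx=6
eax=4
ecx=2
edx=6-18=-12
edx=(-12)&4=4
ecx=2+1=3
cmp ecx, 6  (cmp 3,6)
jne top: taken
edx=4-18=-14
edx=(-14)&4=0
ecx=3+1=4
cmp ecx, 6  (cmp 4,6)
jne top: taken
edx=0-18=-18
edx=(-18)&4=4
ecx=4+1=5
cmp ecx, 6  (cmp 5,6)
jne top: taken
edx=4-18=-14
edx=(-14)&4=0
ecx=5+1=6
cmp ecx, 6  (cmp 6,6)
jne top: not taken
halt.
Total executed instructions: 24.

24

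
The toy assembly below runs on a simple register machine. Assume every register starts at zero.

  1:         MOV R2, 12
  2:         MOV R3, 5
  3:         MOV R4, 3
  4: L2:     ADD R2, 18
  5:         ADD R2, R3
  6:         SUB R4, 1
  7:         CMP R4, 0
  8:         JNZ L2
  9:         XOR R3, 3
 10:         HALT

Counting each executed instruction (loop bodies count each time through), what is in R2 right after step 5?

R2=12
R3=5
R4=3
R2=12+18=30
R2=30+5=35
After step 5: R2 = 35.

35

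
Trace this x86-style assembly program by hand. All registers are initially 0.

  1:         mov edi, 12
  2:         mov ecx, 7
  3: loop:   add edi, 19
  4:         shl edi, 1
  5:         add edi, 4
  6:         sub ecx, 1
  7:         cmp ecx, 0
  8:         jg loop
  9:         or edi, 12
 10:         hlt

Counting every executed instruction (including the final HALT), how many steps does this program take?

46

after mov edi, 12: edi=12
after mov ecx, 7: ecx=7
after add edi, 19: edi=12+19=31
after shl edi, 1: edi=31<<1=62
after add edi, 4: edi=62+4=66
after sub ecx, 1: ecx=7-1=6
cmp ecx, 0  (cmp 6,0)
jg loop: taken
after add edi, 19: edi=66+19=85
after shl edi, 1: edi=85<<1=170
after add edi, 4: edi=170+4=174
after sub ecx, 1: ecx=6-1=5
cmp ecx, 0  (cmp 5,0)
jg loop: taken
after add edi, 19: edi=174+19=193
after shl edi, 1: edi=193<<1=386
after add edi, 4: edi=386+4=390
after sub ecx, 1: ecx=5-1=4
cmp ecx, 0  (cmp 4,0)
jg loop: taken
after add edi, 19: edi=390+19=409
after shl edi, 1: edi=409<<1=818
after add edi, 4: edi=818+4=822
after sub ecx, 1: ecx=4-1=3
cmp ecx, 0  (cmp 3,0)
jg loop: taken
after add edi, 19: edi=822+19=841
after shl edi, 1: edi=841<<1=1682
after add edi, 4: edi=1682+4=1686
after sub ecx, 1: ecx=3-1=2
cmp ecx, 0  (cmp 2,0)
jg loop: taken
after add edi, 19: edi=1686+19=1705
after shl edi, 1: edi=1705<<1=3410
after add edi, 4: edi=3410+4=3414
after sub ecx, 1: ecx=2-1=1
cmp ecx, 0  (cmp 1,0)
jg loop: taken
after add edi, 19: edi=3414+19=3433
after shl edi, 1: edi=3433<<1=6866
after add edi, 4: edi=6866+4=6870
after sub ecx, 1: ecx=1-1=0
cmp ecx, 0  (cmp 0,0)
jg loop: not taken
after or edi, 12: edi=6870|12=6878
halt.
Total executed instructions: 46.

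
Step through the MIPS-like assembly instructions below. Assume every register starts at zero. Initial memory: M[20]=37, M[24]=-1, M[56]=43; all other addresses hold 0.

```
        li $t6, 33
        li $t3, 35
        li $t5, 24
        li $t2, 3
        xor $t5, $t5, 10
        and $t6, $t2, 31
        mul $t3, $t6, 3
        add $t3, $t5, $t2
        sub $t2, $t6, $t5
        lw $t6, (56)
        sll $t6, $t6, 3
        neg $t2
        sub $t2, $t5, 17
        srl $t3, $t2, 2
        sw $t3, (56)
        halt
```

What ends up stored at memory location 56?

li $t6, 33 → $t6=33
li $t3, 35 → $t3=35
li $t5, 24 → $t5=24
li $t2, 3 → $t2=3
xor $t5, $t5, 10 → $t5=24^10=18
and $t6, $t2, 31 → $t6=3&31=3
mul $t3, $t6, 3 → $t3=3*3=9
add $t3, $t5, $t2 → $t3=18+3=21
sub $t2, $t6, $t5 → $t2=3-18=-15
lw $t6, (56) → $t6=M[56]=43
sll $t6, $t6, 3 → $t6=43<<3=344
neg $t2 → $t2=-(-15)=15
sub $t2, $t5, 17 → $t2=18-17=1
srl $t3, $t2, 2 → $t3=1>>2=0
sw $t3, (56) → M[56]=0
halt.

0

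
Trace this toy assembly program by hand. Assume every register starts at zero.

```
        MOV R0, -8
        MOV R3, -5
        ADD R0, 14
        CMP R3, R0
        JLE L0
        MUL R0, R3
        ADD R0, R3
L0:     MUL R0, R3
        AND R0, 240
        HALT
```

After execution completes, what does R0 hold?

after MOV R0, -8: R0=-8
after MOV R3, -5: R3=-5
after ADD R0, 14: R0=(-8)+14=6
CMP R3, R0  (cmp -5,6)
JLE L0: taken
after MUL R0, R3: R0=6*(-5)=-30
after AND R0, 240: R0=(-30)&240=224
halt.

224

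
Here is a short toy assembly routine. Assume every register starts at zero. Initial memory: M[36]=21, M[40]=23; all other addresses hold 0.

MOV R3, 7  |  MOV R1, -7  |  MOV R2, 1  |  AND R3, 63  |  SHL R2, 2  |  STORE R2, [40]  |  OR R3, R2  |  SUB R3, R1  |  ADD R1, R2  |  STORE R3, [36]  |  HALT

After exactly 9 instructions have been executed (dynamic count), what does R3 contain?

14

after MOV R3, 7: R3=7
after MOV R1, -7: R1=-7
after MOV R2, 1: R2=1
after AND R3, 63: R3=7&63=7
after SHL R2, 2: R2=1<<2=4
STORE R2, [40] → M[40]=4
after OR R3, R2: R3=7|4=7
after SUB R3, R1: R3=7-(-7)=14
after ADD R1, R2: R1=(-7)+4=-3
After step 9: R3 = 14.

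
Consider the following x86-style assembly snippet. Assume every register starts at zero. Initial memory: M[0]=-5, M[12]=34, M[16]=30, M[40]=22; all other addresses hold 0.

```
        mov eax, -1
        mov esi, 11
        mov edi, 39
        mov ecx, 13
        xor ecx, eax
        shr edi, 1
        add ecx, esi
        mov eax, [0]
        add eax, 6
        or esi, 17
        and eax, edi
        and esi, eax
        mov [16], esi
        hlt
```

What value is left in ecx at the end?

-3

eax=-1
esi=11
edi=39
ecx=13
ecx=13^(-1)=-14
edi=39>>1=19
ecx=(-14)+11=-3
eax=M[0]=-5
eax=(-5)+6=1
esi=11|17=27
eax=1&19=1
esi=27&1=1
mov [16], esi → M[16]=1
halt.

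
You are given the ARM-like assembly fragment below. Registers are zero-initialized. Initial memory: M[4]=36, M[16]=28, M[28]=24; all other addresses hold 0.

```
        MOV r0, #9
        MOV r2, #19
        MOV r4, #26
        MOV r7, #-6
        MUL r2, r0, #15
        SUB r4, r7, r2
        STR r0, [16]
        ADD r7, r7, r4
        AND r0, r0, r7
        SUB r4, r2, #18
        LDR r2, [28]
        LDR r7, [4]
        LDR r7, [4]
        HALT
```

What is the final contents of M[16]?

9

after MOV r0, #9: r0=9
after MOV r2, #19: r2=19
after MOV r4, #26: r4=26
after MOV r7, #-6: r7=-6
after MUL r2, r0, #15: r2=9*15=135
after SUB r4, r7, r2: r4=(-6)-135=-141
STR r0, [16] → M[16]=9
after ADD r7, r7, r4: r7=(-6)+(-141)=-147
after AND r0, r0, r7: r0=9&(-147)=9
after SUB r4, r2, #18: r4=135-18=117
after LDR r2, [28]: r2=M[28]=24
after LDR r7, [4]: r7=M[4]=36
after LDR r7, [4]: r7=M[4]=36
halt.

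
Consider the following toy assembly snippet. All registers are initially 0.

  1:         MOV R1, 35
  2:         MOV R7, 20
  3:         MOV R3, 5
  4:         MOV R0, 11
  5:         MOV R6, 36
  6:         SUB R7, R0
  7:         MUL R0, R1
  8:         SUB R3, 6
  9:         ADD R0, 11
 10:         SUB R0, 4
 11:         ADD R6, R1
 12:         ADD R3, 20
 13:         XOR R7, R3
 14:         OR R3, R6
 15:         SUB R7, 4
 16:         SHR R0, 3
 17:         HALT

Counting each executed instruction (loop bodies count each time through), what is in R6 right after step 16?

71

R1=35
R7=20
R3=5
R0=11
R6=36
R7=20-11=9
R0=11*35=385
R3=5-6=-1
R0=385+11=396
R0=396-4=392
R6=36+35=71
R3=(-1)+20=19
R7=9^19=26
R3=19|71=87
R7=26-4=22
R0=392>>3=49
After step 16: R6 = 71.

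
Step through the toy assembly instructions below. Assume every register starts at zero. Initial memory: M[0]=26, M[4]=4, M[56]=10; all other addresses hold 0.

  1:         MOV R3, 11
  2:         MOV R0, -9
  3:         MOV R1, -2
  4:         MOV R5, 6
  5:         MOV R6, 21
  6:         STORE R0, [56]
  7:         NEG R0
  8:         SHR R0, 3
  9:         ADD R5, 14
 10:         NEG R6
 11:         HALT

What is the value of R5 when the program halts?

MOV R3, 11 → R3=11
MOV R0, -9 → R0=-9
MOV R1, -2 → R1=-2
MOV R5, 6 → R5=6
MOV R6, 21 → R6=21
STORE R0, [56] → M[56]=-9
NEG R0 → R0=-(-9)=9
SHR R0, 3 → R0=9>>3=1
ADD R5, 14 → R5=6+14=20
NEG R6 → R6=-(21)=-21
halt.

20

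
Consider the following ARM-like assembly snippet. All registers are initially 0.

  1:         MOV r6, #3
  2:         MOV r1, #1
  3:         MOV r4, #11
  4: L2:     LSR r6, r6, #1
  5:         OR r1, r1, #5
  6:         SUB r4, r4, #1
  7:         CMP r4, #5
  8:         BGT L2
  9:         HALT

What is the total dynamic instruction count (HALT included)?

34

r6=3
r1=1
r4=11
r6=3>>1=1
r1=1|5=5
r4=11-1=10
CMP r4, #5  (cmp 10,5)
BGT L2: taken
r6=1>>1=0
r1=5|5=5
r4=10-1=9
CMP r4, #5  (cmp 9,5)
BGT L2: taken
r6=0>>1=0
r1=5|5=5
r4=9-1=8
CMP r4, #5  (cmp 8,5)
BGT L2: taken
r6=0>>1=0
r1=5|5=5
r4=8-1=7
CMP r4, #5  (cmp 7,5)
BGT L2: taken
r6=0>>1=0
r1=5|5=5
r4=7-1=6
CMP r4, #5  (cmp 6,5)
BGT L2: taken
r6=0>>1=0
r1=5|5=5
r4=6-1=5
CMP r4, #5  (cmp 5,5)
BGT L2: not taken
halt.
Total executed instructions: 34.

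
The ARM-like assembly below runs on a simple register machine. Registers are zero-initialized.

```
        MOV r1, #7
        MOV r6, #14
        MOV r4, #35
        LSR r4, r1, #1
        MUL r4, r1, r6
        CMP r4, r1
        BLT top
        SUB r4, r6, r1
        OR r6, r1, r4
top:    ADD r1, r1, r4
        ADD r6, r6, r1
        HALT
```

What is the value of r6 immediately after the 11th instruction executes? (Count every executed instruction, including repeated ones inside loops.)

21

after MOV r1, #7: r1=7
after MOV r6, #14: r6=14
after MOV r4, #35: r4=35
after LSR r4, r1, #1: r4=7>>1=3
after MUL r4, r1, r6: r4=7*14=98
CMP r4, r1  (cmp 98,7)
BLT top: not taken
after SUB r4, r6, r1: r4=14-7=7
after OR r6, r1, r4: r6=7|7=7
after ADD r1, r1, r4: r1=7+7=14
after ADD r6, r6, r1: r6=7+14=21
After step 11: r6 = 21.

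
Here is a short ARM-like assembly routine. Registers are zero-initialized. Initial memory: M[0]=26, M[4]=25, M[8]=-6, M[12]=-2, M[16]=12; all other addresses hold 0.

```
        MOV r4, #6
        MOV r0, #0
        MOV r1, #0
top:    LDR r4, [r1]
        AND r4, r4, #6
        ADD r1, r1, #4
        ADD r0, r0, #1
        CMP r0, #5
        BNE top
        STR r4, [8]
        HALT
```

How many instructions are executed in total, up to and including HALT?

after MOV r4, #6: r4=6
after MOV r0, #0: r0=0
after MOV r1, #0: r1=0
after LDR r4, [r1]: r4=M[0]=26
after AND r4, r4, #6: r4=26&6=2
after ADD r1, r1, #4: r1=0+4=4
after ADD r0, r0, #1: r0=0+1=1
CMP r0, #5  (cmp 1,5)
BNE top: taken
after LDR r4, [r1]: r4=M[4]=25
after AND r4, r4, #6: r4=25&6=0
after ADD r1, r1, #4: r1=4+4=8
after ADD r0, r0, #1: r0=1+1=2
CMP r0, #5  (cmp 2,5)
BNE top: taken
after LDR r4, [r1]: r4=M[8]=-6
after AND r4, r4, #6: r4=(-6)&6=2
after ADD r1, r1, #4: r1=8+4=12
after ADD r0, r0, #1: r0=2+1=3
CMP r0, #5  (cmp 3,5)
BNE top: taken
after LDR r4, [r1]: r4=M[12]=-2
after AND r4, r4, #6: r4=(-2)&6=6
after ADD r1, r1, #4: r1=12+4=16
after ADD r0, r0, #1: r0=3+1=4
CMP r0, #5  (cmp 4,5)
BNE top: taken
after LDR r4, [r1]: r4=M[16]=12
after AND r4, r4, #6: r4=12&6=4
after ADD r1, r1, #4: r1=16+4=20
after ADD r0, r0, #1: r0=4+1=5
CMP r0, #5  (cmp 5,5)
BNE top: not taken
STR r4, [8] → M[8]=4
halt.
Total executed instructions: 35.

35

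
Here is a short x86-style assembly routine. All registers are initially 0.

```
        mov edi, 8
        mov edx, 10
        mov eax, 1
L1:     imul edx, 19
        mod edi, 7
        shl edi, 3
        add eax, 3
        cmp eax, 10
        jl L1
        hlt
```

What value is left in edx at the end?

edi=8
edx=10
eax=1
edx=10*19=190
edi=8%7=1
edi=1<<3=8
eax=1+3=4
cmp eax, 10  (cmp 4,10)
jl L1: taken
edx=190*19=3610
edi=8%7=1
edi=1<<3=8
eax=4+3=7
cmp eax, 10  (cmp 7,10)
jl L1: taken
edx=3610*19=68590
edi=8%7=1
edi=1<<3=8
eax=7+3=10
cmp eax, 10  (cmp 10,10)
jl L1: not taken
halt.

68590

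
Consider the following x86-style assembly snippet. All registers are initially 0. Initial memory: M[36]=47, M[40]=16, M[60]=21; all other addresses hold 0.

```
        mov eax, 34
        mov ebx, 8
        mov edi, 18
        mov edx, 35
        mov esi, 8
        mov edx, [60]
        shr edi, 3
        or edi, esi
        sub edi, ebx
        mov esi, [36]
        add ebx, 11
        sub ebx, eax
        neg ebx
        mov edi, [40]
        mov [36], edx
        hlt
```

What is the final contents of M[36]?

21

after mov eax, 34: eax=34
after mov ebx, 8: ebx=8
after mov edi, 18: edi=18
after mov edx, 35: edx=35
after mov esi, 8: esi=8
after mov edx, [60]: edx=M[60]=21
after shr edi, 3: edi=18>>3=2
after or edi, esi: edi=2|8=10
after sub edi, ebx: edi=10-8=2
after mov esi, [36]: esi=M[36]=47
after add ebx, 11: ebx=8+11=19
after sub ebx, eax: ebx=19-34=-15
after neg ebx: ebx=-(-15)=15
after mov edi, [40]: edi=M[40]=16
mov [36], edx → M[36]=21
halt.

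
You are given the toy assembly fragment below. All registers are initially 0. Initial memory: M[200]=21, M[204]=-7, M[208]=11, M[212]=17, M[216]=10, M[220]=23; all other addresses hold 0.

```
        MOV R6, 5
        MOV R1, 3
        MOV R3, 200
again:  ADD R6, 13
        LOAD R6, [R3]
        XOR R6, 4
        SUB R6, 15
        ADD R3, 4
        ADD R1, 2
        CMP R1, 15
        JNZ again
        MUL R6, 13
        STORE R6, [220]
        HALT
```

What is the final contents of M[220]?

52

MOV R6, 5 → R6=5
MOV R1, 3 → R1=3
MOV R3, 200 → R3=200
ADD R6, 13 → R6=5+13=18
LOAD R6, [R3] → R6=M[200]=21
XOR R6, 4 → R6=21^4=17
SUB R6, 15 → R6=17-15=2
ADD R3, 4 → R3=200+4=204
ADD R1, 2 → R1=3+2=5
CMP R1, 15  (cmp 5,15)
JNZ again: taken
ADD R6, 13 → R6=2+13=15
LOAD R6, [R3] → R6=M[204]=-7
XOR R6, 4 → R6=(-7)^4=-3
SUB R6, 15 → R6=(-3)-15=-18
ADD R3, 4 → R3=204+4=208
ADD R1, 2 → R1=5+2=7
CMP R1, 15  (cmp 7,15)
JNZ again: taken
ADD R6, 13 → R6=(-18)+13=-5
LOAD R6, [R3] → R6=M[208]=11
XOR R6, 4 → R6=11^4=15
SUB R6, 15 → R6=15-15=0
ADD R3, 4 → R3=208+4=212
ADD R1, 2 → R1=7+2=9
CMP R1, 15  (cmp 9,15)
JNZ again: taken
ADD R6, 13 → R6=0+13=13
LOAD R6, [R3] → R6=M[212]=17
XOR R6, 4 → R6=17^4=21
SUB R6, 15 → R6=21-15=6
ADD R3, 4 → R3=212+4=216
ADD R1, 2 → R1=9+2=11
CMP R1, 15  (cmp 11,15)
JNZ again: taken
ADD R6, 13 → R6=6+13=19
LOAD R6, [R3] → R6=M[216]=10
XOR R6, 4 → R6=10^4=14
SUB R6, 15 → R6=14-15=-1
ADD R3, 4 → R3=216+4=220
ADD R1, 2 → R1=11+2=13
CMP R1, 15  (cmp 13,15)
JNZ again: taken
ADD R6, 13 → R6=(-1)+13=12
LOAD R6, [R3] → R6=M[220]=23
XOR R6, 4 → R6=23^4=19
SUB R6, 15 → R6=19-15=4
ADD R3, 4 → R3=220+4=224
ADD R1, 2 → R1=13+2=15
CMP R1, 15  (cmp 15,15)
JNZ again: not taken
MUL R6, 13 → R6=4*13=52
STORE R6, [220] → M[220]=52
halt.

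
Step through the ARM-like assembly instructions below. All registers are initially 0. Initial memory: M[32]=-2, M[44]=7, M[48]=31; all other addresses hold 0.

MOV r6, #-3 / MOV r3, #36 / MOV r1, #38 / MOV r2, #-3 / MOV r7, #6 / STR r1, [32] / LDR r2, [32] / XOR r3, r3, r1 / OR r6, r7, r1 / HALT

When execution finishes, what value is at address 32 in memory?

38

r6=-3
r3=36
r1=38
r2=-3
r7=6
STR r1, [32] → M[32]=38
r2=M[32]=38
r3=36^38=2
r6=6|38=38
halt.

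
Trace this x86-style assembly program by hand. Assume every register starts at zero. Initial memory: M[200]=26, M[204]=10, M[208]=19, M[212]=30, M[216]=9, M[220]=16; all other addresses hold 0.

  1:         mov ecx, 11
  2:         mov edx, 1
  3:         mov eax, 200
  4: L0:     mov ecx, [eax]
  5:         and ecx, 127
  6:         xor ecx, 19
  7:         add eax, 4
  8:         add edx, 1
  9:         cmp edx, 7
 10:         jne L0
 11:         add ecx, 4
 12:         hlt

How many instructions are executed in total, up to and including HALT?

after mov ecx, 11: ecx=11
after mov edx, 1: edx=1
after mov eax, 200: eax=200
after mov ecx, [eax]: ecx=M[200]=26
after and ecx, 127: ecx=26&127=26
after xor ecx, 19: ecx=26^19=9
after add eax, 4: eax=200+4=204
after add edx, 1: edx=1+1=2
cmp edx, 7  (cmp 2,7)
jne L0: taken
after mov ecx, [eax]: ecx=M[204]=10
after and ecx, 127: ecx=10&127=10
after xor ecx, 19: ecx=10^19=25
after add eax, 4: eax=204+4=208
after add edx, 1: edx=2+1=3
cmp edx, 7  (cmp 3,7)
jne L0: taken
after mov ecx, [eax]: ecx=M[208]=19
after and ecx, 127: ecx=19&127=19
after xor ecx, 19: ecx=19^19=0
after add eax, 4: eax=208+4=212
after add edx, 1: edx=3+1=4
cmp edx, 7  (cmp 4,7)
jne L0: taken
after mov ecx, [eax]: ecx=M[212]=30
after and ecx, 127: ecx=30&127=30
after xor ecx, 19: ecx=30^19=13
after add eax, 4: eax=212+4=216
after add edx, 1: edx=4+1=5
cmp edx, 7  (cmp 5,7)
jne L0: taken
after mov ecx, [eax]: ecx=M[216]=9
after and ecx, 127: ecx=9&127=9
after xor ecx, 19: ecx=9^19=26
after add eax, 4: eax=216+4=220
after add edx, 1: edx=5+1=6
cmp edx, 7  (cmp 6,7)
jne L0: taken
after mov ecx, [eax]: ecx=M[220]=16
after and ecx, 127: ecx=16&127=16
after xor ecx, 19: ecx=16^19=3
after add eax, 4: eax=220+4=224
after add edx, 1: edx=6+1=7
cmp edx, 7  (cmp 7,7)
jne L0: not taken
after add ecx, 4: ecx=3+4=7
halt.
Total executed instructions: 47.

47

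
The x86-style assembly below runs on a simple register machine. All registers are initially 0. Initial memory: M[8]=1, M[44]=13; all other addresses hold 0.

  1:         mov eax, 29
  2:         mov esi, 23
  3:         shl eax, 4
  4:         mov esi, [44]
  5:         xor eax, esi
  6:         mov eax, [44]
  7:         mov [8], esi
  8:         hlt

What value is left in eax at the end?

after mov eax, 29: eax=29
after mov esi, 23: esi=23
after shl eax, 4: eax=29<<4=464
after mov esi, [44]: esi=M[44]=13
after xor eax, esi: eax=464^13=477
after mov eax, [44]: eax=M[44]=13
mov [8], esi → M[8]=13
halt.

13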